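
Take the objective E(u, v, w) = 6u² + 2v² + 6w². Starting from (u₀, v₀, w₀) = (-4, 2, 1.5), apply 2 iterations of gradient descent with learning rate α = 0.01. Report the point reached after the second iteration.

(-3.0976, 1.8432, 1.1616)

∇E = (12u, 4v, 12w)
(u₁, v₁, w₁) = (-4, 2, 1.5) − 0.01·(-48, 8, 18) = (-3.52, 1.92, 1.32)
(u₂, v₂, w₂) = (-3.52, 1.92, 1.32) − 0.01·(-42.24, 7.68, 15.84) = (-3.0976, 1.8432, 1.1616)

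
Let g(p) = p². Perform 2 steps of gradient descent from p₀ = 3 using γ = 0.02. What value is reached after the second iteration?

2.7648

g′(p) = 2p
p₁ = 3 − 0.02·6 = 2.88
p₂ = 2.88 − 0.02·5.76 = 2.7648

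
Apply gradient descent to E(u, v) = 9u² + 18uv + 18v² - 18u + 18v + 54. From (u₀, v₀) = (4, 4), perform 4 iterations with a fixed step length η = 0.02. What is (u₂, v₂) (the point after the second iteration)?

(1.552, -1.0832)

∇E = (18u + 18v - 18, 18u + 36v + 18)
Step 1: at (4, 4), ∇E = (126, 234) → (4, 4) − 0.02·(126, 234) = (1.48, -0.68)
Step 2: at (1.48, -0.68), ∇E = (-3.6, 20.16) → (1.48, -0.68) − 0.02·(-3.6, 20.16) = (1.552, -1.0832)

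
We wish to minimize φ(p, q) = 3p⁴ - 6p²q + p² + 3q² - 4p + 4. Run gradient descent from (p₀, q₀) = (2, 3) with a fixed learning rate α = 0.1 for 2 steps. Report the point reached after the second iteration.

∇φ = (12p³ - 12pq + 2p - 4, -6p² + 6q)
Step 1: at (2, 3), ∇φ = (24, -6) → (2, 3) − 0.1·(24, -6) = (-0.4, 3.6)
Step 2: at (-0.4, 3.6), ∇φ = (11.712, 20.64) → (-0.4, 3.6) − 0.1·(11.712, 20.64) = (-1.5712, 1.536)

(-1.5712, 1.536)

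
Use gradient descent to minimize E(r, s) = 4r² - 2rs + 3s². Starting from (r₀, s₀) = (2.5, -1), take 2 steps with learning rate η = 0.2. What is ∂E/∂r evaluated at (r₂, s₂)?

14.96

∇E = (8r - 2s, -2r + 6s)
(r₁, s₁) = (2.5, -1) − 0.2·(22, -11) = (-1.9, 1.2)
(r₂, s₂) = (-1.9, 1.2) − 0.2·(-17.6, 11) = (1.62, -1)
∂E/∂r at (1.62, -1) = 14.96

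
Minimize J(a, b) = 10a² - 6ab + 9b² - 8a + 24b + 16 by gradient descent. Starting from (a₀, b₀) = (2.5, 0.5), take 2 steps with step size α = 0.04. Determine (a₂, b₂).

∇J = (20a - 6b - 8, -6a + 18b + 24)
Step 1: at (2.5, 0.5), ∇J = (39, 18) → (2.5, 0.5) − 0.04·(39, 18) = (0.94, -0.22)
Step 2: at (0.94, -0.22), ∇J = (12.12, 14.4) → (0.94, -0.22) − 0.04·(12.12, 14.4) = (0.4552, -0.796)

(0.4552, -0.796)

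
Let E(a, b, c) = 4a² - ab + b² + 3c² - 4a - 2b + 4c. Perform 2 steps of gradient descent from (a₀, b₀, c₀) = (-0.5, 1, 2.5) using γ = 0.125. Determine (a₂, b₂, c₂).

(0.6171875, 1.03125, -0.46875)

∇E = (8a - b - 4, -a + 2b - 2, 6c + 4)
(a₁, b₁, c₁) = (-0.5, 1, 2.5) − 0.125·(-9, 0.5, 19) = (0.625, 0.9375, 0.125)
(a₂, b₂, c₂) = (0.625, 0.9375, 0.125) − 0.125·(0.0625, -0.75, 4.75) = (0.6171875, 1.03125, -0.46875)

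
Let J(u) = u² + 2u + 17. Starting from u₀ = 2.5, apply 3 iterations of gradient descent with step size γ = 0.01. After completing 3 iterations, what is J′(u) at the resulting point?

J′(u) = 2u + 2
u₁ = 2.5 − 0.01·7 = 2.43
u₂ = 2.43 − 0.01·6.86 = 2.3614
u₃ = 2.3614 − 0.01·6.7228 = 2.294172
J′(u) at (2.294172) = 6.588344

6.588344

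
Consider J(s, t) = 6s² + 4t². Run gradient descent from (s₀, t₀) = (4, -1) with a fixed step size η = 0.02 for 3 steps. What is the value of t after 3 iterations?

∇J = (12s, 8t)
(s₁, t₁) = (4, -1) − 0.02·(48, -8) = (3.04, -0.84)
(s₂, t₂) = (3.04, -0.84) − 0.02·(36.48, -6.72) = (2.3104, -0.7056)
(s₃, t₃) = (2.3104, -0.7056) − 0.02·(27.7248, -5.6448) = (1.755904, -0.592704)
t = -0.592704

-0.592704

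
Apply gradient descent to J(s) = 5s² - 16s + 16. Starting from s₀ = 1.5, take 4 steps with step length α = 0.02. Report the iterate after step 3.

1.5488

J′(s) = 10s - 16
s₁ = 1.5 − 0.02·(-1) = 1.52
s₂ = 1.52 − 0.02·(-0.8) = 1.536
s₃ = 1.536 − 0.02·(-0.64) = 1.5488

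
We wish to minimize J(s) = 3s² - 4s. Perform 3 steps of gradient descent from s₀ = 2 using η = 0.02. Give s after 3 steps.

1.575296

J′(s) = 6s - 4
s₁ = 2 − 0.02·8 = 1.84
s₂ = 1.84 − 0.02·7.04 = 1.6992
s₃ = 1.6992 − 0.02·6.1952 = 1.575296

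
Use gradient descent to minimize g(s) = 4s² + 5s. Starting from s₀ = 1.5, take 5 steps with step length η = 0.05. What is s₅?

-0.45976

g′(s) = 8s + 5
s₁ = 1.5 − 0.05·17 = 0.65
s₂ = 0.65 − 0.05·10.2 = 0.14
s₃ = 0.14 − 0.05·6.12 = -0.166
s₄ = -0.166 − 0.05·3.672 = -0.3496
s₅ = -0.3496 − 0.05·2.2032 = -0.45976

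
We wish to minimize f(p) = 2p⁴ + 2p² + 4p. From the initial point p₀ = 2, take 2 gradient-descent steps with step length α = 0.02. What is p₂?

f′(p) = 8p³ + 4p + 4
p₁ = 2 − 0.02·76 = 0.48
p₂ = 0.48 − 0.02·6.804736 = 0.34390528

0.34390528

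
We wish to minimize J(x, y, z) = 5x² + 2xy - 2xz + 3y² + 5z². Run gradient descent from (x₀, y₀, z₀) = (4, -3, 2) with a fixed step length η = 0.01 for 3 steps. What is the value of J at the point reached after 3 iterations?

∇J = (10x + 2y - 2z, 2x + 6y, -2x + 10z)
(x₁, y₁, z₁) = (4, -3, 2) − 0.01·(30, -10, 12) = (3.7, -2.9, 1.88)
(x₂, y₂, z₂) = (3.7, -2.9, 1.88) − 0.01·(27.44, -10, 11.4) = (3.4256, -2.8, 1.766)
(x₃, y₃, z₃) = (3.4256, -2.8, 1.766) − 0.01·(25.124, -9.9488, 10.8088) = (3.17436, -2.700512, 1.657912)
J(3.17436, -2.700512, 1.657912) = 58.334049615872

58.334049615872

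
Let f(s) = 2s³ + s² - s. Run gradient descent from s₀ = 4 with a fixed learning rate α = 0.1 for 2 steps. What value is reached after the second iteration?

f′(s) = 6s² + 2s - 1
s₁ = 4 − 0.1·103 = -6.3
s₂ = -6.3 − 0.1·224.54 = -28.754

-28.754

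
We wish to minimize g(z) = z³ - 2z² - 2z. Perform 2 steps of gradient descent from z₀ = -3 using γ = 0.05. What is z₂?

g′(z) = 3z² - 4z - 2
Step 1: g′(-3) = 37; z₁ = -3 − 0.05·37 = -4.85
Step 2: g′(-4.85) = 87.9675; z₂ = -4.85 − 0.05·87.9675 = -9.248375

-9.248375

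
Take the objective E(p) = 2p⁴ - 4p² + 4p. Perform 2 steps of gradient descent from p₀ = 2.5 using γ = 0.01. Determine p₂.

E′(p) = 8p³ - 8p + 4
Step 1: E′(2.5) = 109; p₁ = 2.5 − 0.01·109 = 1.41
Step 2: E′(1.41) = 15.145768; p₂ = 1.41 − 0.01·15.145768 = 1.25854232

1.25854232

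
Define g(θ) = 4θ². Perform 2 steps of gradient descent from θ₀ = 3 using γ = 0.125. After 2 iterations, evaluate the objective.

g′(θ) = 8θ
θ₁ = 3 − 0.125·24 = 0
θ₂ = 0 − 0.125·0 = 0
g(0) = 0

0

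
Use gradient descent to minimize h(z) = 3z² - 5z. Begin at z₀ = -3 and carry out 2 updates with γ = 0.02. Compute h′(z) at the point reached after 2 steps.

h′(z) = 6z - 5
z₁ = -3 − 0.02·(-23) = -2.54
z₂ = -2.54 − 0.02·(-20.24) = -2.1352
h′(z) at (-2.1352) = -17.8112

-17.8112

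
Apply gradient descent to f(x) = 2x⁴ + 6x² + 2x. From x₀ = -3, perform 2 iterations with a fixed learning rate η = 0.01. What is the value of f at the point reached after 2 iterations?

f′(x) = 8x³ + 12x + 2
Step 1: f′(-3) = -250; x₁ = -3 − 0.01·(-250) = -0.5
Step 2: f′(-0.5) = -5; x₂ = -0.5 − 0.01·(-5) = -0.45
f(-0.45) = 0.3970125

0.3970125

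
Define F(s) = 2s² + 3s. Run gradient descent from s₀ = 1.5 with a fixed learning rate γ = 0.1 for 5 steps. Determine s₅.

-0.57504

F′(s) = 4s + 3
s₁ = 1.5 − 0.1·9 = 0.6
s₂ = 0.6 − 0.1·5.4 = 0.06
s₃ = 0.06 − 0.1·3.24 = -0.264
s₄ = -0.264 − 0.1·1.944 = -0.4584
s₅ = -0.4584 − 0.1·1.1664 = -0.57504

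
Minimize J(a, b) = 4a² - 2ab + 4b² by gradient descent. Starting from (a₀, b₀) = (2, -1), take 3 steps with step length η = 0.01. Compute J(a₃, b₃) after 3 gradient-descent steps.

∇J = (8a - 2b, -2a + 8b)
Step 1: at (2, -1), ∇J = (18, -12) → (2, -1) − 0.01·(18, -12) = (1.82, -0.88)
Step 2: at (1.82, -0.88), ∇J = (16.32, -10.68) → (1.82, -0.88) − 0.01·(16.32, -10.68) = (1.6568, -0.7732)
Step 3: at (1.6568, -0.7732), ∇J = (14.8008, -9.4992) → (1.6568, -0.7732) − 0.01·(14.8008, -9.4992) = (1.508792, -0.678208)
J(1.508792, -0.678208) = 12.992227171584

12.992227171584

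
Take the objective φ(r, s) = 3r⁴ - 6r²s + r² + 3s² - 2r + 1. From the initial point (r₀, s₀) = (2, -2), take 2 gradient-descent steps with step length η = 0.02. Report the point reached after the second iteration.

(-0.37369088, -1.024832)

∇φ = (12r³ - 12rs + 2r - 2, -6r² + 6s)
(r₁, s₁) = (2, -2) − 0.02·(146, -36) = (-0.92, -1.28)
(r₂, s₂) = (-0.92, -1.28) − 0.02·(-27.315456, -12.7584) = (-0.37369088, -1.024832)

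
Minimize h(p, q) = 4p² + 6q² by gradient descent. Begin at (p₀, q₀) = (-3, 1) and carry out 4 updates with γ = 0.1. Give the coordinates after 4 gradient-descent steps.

∇h = (8p, 12q)
(p₁, q₁) = (-3, 1) − 0.1·(-24, 12) = (-0.6, -0.2)
(p₂, q₂) = (-0.6, -0.2) − 0.1·(-4.8, -2.4) = (-0.12, 0.04)
(p₃, q₃) = (-0.12, 0.04) − 0.1·(-0.96, 0.48) = (-0.024, -0.008)
(p₄, q₄) = (-0.024, -0.008) − 0.1·(-0.192, -0.096) = (-0.0048, 0.0016)

(-0.0048, 0.0016)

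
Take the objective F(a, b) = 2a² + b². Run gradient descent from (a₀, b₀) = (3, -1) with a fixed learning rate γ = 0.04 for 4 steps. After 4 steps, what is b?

∇F = (4a, 2b)
Step 1: at (3, -1), ∇F = (12, -2) → (3, -1) − 0.04·(12, -2) = (2.52, -0.92)
Step 2: at (2.52, -0.92), ∇F = (10.08, -1.84) → (2.52, -0.92) − 0.04·(10.08, -1.84) = (2.1168, -0.8464)
Step 3: at (2.1168, -0.8464), ∇F = (8.4672, -1.6928) → (2.1168, -0.8464) − 0.04·(8.4672, -1.6928) = (1.778112, -0.778688)
Step 4: at (1.778112, -0.778688), ∇F = (7.112448, -1.557376) → (1.778112, -0.778688) − 0.04·(7.112448, -1.557376) = (1.49361408, -0.71639296)
b = -0.71639296

-0.71639296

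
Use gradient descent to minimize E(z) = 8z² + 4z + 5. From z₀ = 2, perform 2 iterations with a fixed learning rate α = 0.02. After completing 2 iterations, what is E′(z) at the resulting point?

E′(z) = 16z + 4
z₁ = 2 − 0.02·36 = 1.28
z₂ = 1.28 − 0.02·24.48 = 0.7904
E′(z) at (0.7904) = 16.6464

16.6464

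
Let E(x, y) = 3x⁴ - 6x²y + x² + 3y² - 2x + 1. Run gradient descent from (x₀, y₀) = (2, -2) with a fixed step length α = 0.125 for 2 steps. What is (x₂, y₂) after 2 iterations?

∇E = (12x³ - 12xy + 2x - 2, -6x² + 6y)
Step 1: at (2, -2), ∇E = (146, -36) → (2, -2) − 0.125·(146, -36) = (-16.25, 2.5)
Step 2: at (-16.25, 2.5), ∇E = (-51039.1875, -1569.375) → (-16.25, 2.5) − 0.125·(-51039.1875, -1569.375) = (6363.6484375, 198.671875)

(6363.6484375, 198.671875)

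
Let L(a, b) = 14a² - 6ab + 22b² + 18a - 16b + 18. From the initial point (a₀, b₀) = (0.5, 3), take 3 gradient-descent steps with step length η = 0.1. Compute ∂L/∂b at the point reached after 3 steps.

-4612.448

∇L = (28a - 6b + 18, -6a + 44b - 16)
Step 1: at (0.5, 3), ∇L = (14, 113) → (0.5, 3) − 0.1·(14, 113) = (-0.9, -8.3)
Step 2: at (-0.9, -8.3), ∇L = (42.6, -375.8) → (-0.9, -8.3) − 0.1·(42.6, -375.8) = (-5.16, 29.28)
Step 3: at (-5.16, 29.28), ∇L = (-302.16, 1303.28) → (-5.16, 29.28) − 0.1·(-302.16, 1303.28) = (25.056, -101.048)
∂L/∂b at (25.056, -101.048) = -4612.448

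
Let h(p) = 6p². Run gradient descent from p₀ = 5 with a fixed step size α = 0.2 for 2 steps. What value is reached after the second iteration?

h′(p) = 12p
Step 1: h′(5) = 60; p₁ = 5 − 0.2·60 = -7
Step 2: h′(-7) = -84; p₂ = -7 − 0.2·(-84) = 9.8

9.8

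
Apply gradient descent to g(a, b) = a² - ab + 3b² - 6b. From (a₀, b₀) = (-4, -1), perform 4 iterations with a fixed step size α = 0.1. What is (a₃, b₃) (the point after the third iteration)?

∇g = (2a - b, -a + 6b - 6)
Step 1: at (-4, -1), ∇g = (-7, -8) → (-4, -1) − 0.1·(-7, -8) = (-3.3, -0.2)
Step 2: at (-3.3, -0.2), ∇g = (-6.4, -3.9) → (-3.3, -0.2) − 0.1·(-6.4, -3.9) = (-2.66, 0.19)
Step 3: at (-2.66, 0.19), ∇g = (-5.51, -2.2) → (-2.66, 0.19) − 0.1·(-5.51, -2.2) = (-2.109, 0.41)

(-2.109, 0.41)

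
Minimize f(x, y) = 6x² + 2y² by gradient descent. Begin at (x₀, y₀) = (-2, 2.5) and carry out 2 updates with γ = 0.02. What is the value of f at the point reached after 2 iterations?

∇f = (12x, 4y)
Step 1: at (-2, 2.5), ∇f = (-24, 10) → (-2, 2.5) − 0.02·(-24, 10) = (-1.52, 2.3)
Step 2: at (-1.52, 2.3), ∇f = (-18.24, 9.2) → (-1.52, 2.3) − 0.02·(-18.24, 9.2) = (-1.1552, 2.116)
f(-1.1552, 2.116) = 16.96183424

16.96183424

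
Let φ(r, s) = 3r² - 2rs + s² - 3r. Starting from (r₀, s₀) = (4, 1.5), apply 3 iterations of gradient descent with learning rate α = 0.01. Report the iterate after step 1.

∇φ = (6r - 2s - 3, -2r + 2s)
Step 1: at (4, 1.5), ∇φ = (18, -5) → (4, 1.5) − 0.01·(18, -5) = (3.82, 1.55)

(3.82, 1.55)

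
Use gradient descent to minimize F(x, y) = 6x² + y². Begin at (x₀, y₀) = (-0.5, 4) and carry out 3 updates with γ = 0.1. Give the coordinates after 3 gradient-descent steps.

(0.004, 2.048)

∇F = (12x, 2y)
(x₁, y₁) = (-0.5, 4) − 0.1·(-6, 8) = (0.1, 3.2)
(x₂, y₂) = (0.1, 3.2) − 0.1·(1.2, 6.4) = (-0.02, 2.56)
(x₃, y₃) = (-0.02, 2.56) − 0.1·(-0.24, 5.12) = (0.004, 2.048)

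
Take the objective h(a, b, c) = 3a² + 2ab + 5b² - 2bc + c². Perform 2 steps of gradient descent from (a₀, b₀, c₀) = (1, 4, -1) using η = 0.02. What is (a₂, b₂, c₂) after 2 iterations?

(0.5088, 2.4352, -0.6432)

∇h = (6a + 2b, 2a + 10b - 2c, -2b + 2c)
(a₁, b₁, c₁) = (1, 4, -1) − 0.02·(14, 44, -10) = (0.72, 3.12, -0.8)
(a₂, b₂, c₂) = (0.72, 3.12, -0.8) − 0.02·(10.56, 34.24, -7.84) = (0.5088, 2.4352, -0.6432)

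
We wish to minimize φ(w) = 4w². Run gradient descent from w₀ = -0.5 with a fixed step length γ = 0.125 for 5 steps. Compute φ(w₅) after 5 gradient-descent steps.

φ′(w) = 8w
Step 1: φ′(-0.5) = -4; w₁ = -0.5 − 0.125·(-4) = 0
Step 2: φ′(0) = 0; w₂ = 0 − 0.125·0 = 0
Step 3: φ′(0) = 0; w₃ = 0 − 0.125·0 = 0
Step 4: φ′(0) = 0; w₄ = 0 − 0.125·0 = 0
Step 5: φ′(0) = 0; w₅ = 0 − 0.125·0 = 0
φ(0) = 0

0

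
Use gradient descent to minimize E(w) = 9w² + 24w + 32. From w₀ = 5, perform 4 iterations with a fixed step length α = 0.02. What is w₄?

E′(w) = 18w + 24
Step 1: E′(5) = 114; w₁ = 5 − 0.02·114 = 2.72
Step 2: E′(2.72) = 72.96; w₂ = 2.72 − 0.02·72.96 = 1.2608
Step 3: E′(1.2608) = 46.6944; w₃ = 1.2608 − 0.02·46.6944 = 0.326912
Step 4: E′(0.326912) = 29.884416; w₄ = 0.326912 − 0.02·29.884416 = -0.27077632

-0.27077632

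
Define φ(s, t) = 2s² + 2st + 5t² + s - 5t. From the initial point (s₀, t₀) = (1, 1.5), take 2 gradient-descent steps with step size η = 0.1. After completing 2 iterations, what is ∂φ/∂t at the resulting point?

∇φ = (4s + 2t + 1, 2s + 10t - 5)
(s₁, t₁) = (1, 1.5) − 0.1·(8, 12) = (0.2, 0.3)
(s₂, t₂) = (0.2, 0.3) − 0.1·(2.4, -1.6) = (-0.04, 0.46)
∂φ/∂t at (-0.04, 0.46) = -0.48

-0.48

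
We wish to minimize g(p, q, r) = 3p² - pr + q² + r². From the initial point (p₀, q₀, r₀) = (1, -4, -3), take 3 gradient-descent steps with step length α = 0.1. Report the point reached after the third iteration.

(-0.259, -2.048, -1.483)

∇g = (6p - r, 2q, -p + 2r)
(p₁, q₁, r₁) = (1, -4, -3) − 0.1·(9, -8, -7) = (0.1, -3.2, -2.3)
(p₂, q₂, r₂) = (0.1, -3.2, -2.3) − 0.1·(2.9, -6.4, -4.7) = (-0.19, -2.56, -1.83)
(p₃, q₃, r₃) = (-0.19, -2.56, -1.83) − 0.1·(0.69, -5.12, -3.47) = (-0.259, -2.048, -1.483)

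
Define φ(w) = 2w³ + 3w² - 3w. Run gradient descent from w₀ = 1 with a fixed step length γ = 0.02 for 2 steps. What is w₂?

0.700912

φ′(w) = 6w² + 6w - 3
w₁ = 1 − 0.02·9 = 0.82
w₂ = 0.82 − 0.02·5.9544 = 0.700912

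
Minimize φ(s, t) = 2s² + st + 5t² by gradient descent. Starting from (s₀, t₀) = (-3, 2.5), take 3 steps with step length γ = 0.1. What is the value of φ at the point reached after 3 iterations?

1.1874455

∇φ = (4s + t, s + 10t)
(s₁, t₁) = (-3, 2.5) − 0.1·(-9.5, 22) = (-2.05, 0.3)
(s₂, t₂) = (-2.05, 0.3) − 0.1·(-7.9, 0.95) = (-1.26, 0.205)
(s₃, t₃) = (-1.26, 0.205) − 0.1·(-4.835, 0.79) = (-0.7765, 0.126)
φ(-0.7765, 0.126) = 1.1874455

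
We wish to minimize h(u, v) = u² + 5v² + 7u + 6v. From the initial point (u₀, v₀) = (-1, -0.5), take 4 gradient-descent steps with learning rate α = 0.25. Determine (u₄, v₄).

(-3.34375, -0.09375)

∇h = (2u + 7, 10v + 6)
Step 1: at (-1, -0.5), ∇h = (5, 1) → (-1, -0.5) − 0.25·(5, 1) = (-2.25, -0.75)
Step 2: at (-2.25, -0.75), ∇h = (2.5, -1.5) → (-2.25, -0.75) − 0.25·(2.5, -1.5) = (-2.875, -0.375)
Step 3: at (-2.875, -0.375), ∇h = (1.25, 2.25) → (-2.875, -0.375) − 0.25·(1.25, 2.25) = (-3.1875, -0.9375)
Step 4: at (-3.1875, -0.9375), ∇h = (0.625, -3.375) → (-3.1875, -0.9375) − 0.25·(0.625, -3.375) = (-3.34375, -0.09375)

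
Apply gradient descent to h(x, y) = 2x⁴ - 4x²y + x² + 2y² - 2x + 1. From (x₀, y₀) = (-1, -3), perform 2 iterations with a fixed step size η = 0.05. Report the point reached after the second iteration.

(-0.0888, -1.632)

∇h = (8x³ - 8xy + 2x - 2, -4x² + 4y)
(x₁, y₁) = (-1, -3) − 0.05·(-36, -16) = (0.8, -2.2)
(x₂, y₂) = (0.8, -2.2) − 0.05·(17.776, -11.36) = (-0.0888, -1.632)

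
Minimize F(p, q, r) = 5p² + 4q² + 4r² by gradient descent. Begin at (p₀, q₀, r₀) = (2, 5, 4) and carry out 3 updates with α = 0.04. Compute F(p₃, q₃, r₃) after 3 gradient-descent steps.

∇F = (10p, 8q, 8r)
(p₁, q₁, r₁) = (2, 5, 4) − 0.04·(20, 40, 32) = (1.2, 3.4, 2.72)
(p₂, q₂, r₂) = (1.2, 3.4, 2.72) − 0.04·(12, 27.2, 21.76) = (0.72, 2.312, 1.8496)
(p₃, q₃, r₃) = (0.72, 2.312, 1.8496) − 0.04·(7.2, 18.496, 14.7968) = (0.432, 1.57216, 1.257728)
F(0.432, 1.57216, 1.257728) = 17.147387150336

17.147387150336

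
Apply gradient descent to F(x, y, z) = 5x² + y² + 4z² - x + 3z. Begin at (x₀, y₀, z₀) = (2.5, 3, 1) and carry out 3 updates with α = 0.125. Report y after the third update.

1.265625

∇F = (10x - 1, 2y, 8z + 3)
Step 1: at (2.5, 3, 1), ∇F = (24, 6, 11) → (2.5, 3, 1) − 0.125·(24, 6, 11) = (-0.5, 2.25, -0.375)
Step 2: at (-0.5, 2.25, -0.375), ∇F = (-6, 4.5, 0) → (-0.5, 2.25, -0.375) − 0.125·(-6, 4.5, 0) = (0.25, 1.6875, -0.375)
Step 3: at (0.25, 1.6875, -0.375), ∇F = (1.5, 3.375, 0) → (0.25, 1.6875, -0.375) − 0.125·(1.5, 3.375, 0) = (0.0625, 1.265625, -0.375)
y = 1.265625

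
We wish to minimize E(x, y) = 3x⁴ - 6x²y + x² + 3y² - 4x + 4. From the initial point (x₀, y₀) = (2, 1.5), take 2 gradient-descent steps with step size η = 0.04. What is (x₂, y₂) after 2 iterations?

(-0.58048, 1.6344)

∇E = (12x³ - 12xy + 2x - 4, -6x² + 6y)
Step 1: at (2, 1.5), ∇E = (60, -15) → (2, 1.5) − 0.04·(60, -15) = (-0.4, 2.1)
Step 2: at (-0.4, 2.1), ∇E = (4.512, 11.64) → (-0.4, 2.1) − 0.04·(4.512, 11.64) = (-0.58048, 1.6344)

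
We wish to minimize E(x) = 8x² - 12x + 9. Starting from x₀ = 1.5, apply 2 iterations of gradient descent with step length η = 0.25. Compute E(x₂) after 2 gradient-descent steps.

369

E′(x) = 16x - 12
Step 1: E′(1.5) = 12; x₁ = 1.5 − 0.25·12 = -1.5
Step 2: E′(-1.5) = -36; x₂ = -1.5 − 0.25·(-36) = 7.5
E(7.5) = 369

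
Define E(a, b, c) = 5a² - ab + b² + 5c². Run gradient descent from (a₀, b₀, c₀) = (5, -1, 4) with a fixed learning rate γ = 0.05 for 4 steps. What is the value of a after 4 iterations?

0.26873125

∇E = (10a - b, -a + 2b, 10c)
(a₁, b₁, c₁) = (5, -1, 4) − 0.05·(51, -7, 40) = (2.45, -0.65, 2)
(a₂, b₂, c₂) = (2.45, -0.65, 2) − 0.05·(25.15, -3.75, 20) = (1.1925, -0.4625, 1)
(a₃, b₃, c₃) = (1.1925, -0.4625, 1) − 0.05·(12.3875, -2.1175, 10) = (0.573125, -0.356625, 0.5)
(a₄, b₄, c₄) = (0.573125, -0.356625, 0.5) − 0.05·(6.087875, -1.286375, 5) = (0.26873125, -0.29230625, 0.25)
a = 0.26873125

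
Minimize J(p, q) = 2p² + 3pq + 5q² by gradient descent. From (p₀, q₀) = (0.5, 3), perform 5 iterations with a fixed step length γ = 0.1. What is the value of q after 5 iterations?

0.052245

∇J = (4p + 3q, 3p + 10q)
(p₁, q₁) = (0.5, 3) − 0.1·(11, 31.5) = (-0.6, -0.15)
(p₂, q₂) = (-0.6, -0.15) − 0.1·(-2.85, -3.3) = (-0.315, 0.18)
(p₃, q₃) = (-0.315, 0.18) − 0.1·(-0.72, 0.855) = (-0.243, 0.0945)
(p₄, q₄) = (-0.243, 0.0945) − 0.1·(-0.6885, 0.216) = (-0.17415, 0.0729)
(p₅, q₅) = (-0.17415, 0.0729) − 0.1·(-0.4779, 0.20655) = (-0.12636, 0.052245)
q = 0.052245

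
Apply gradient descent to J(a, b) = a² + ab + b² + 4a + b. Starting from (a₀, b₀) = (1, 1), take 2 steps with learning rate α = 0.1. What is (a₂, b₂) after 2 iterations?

∇J = (2a + b + 4, a + 2b + 1)
(a₁, b₁) = (1, 1) − 0.1·(7, 4) = (0.3, 0.6)
(a₂, b₂) = (0.3, 0.6) − 0.1·(5.2, 2.5) = (-0.22, 0.35)

(-0.22, 0.35)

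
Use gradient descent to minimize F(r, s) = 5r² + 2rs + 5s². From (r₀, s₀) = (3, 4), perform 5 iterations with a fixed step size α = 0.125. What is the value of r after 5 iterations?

∇F = (10r + 2s, 2r + 10s)
(r₁, s₁) = (3, 4) − 0.125·(38, 46) = (-1.75, -1.75)
(r₂, s₂) = (-1.75, -1.75) − 0.125·(-21, -21) = (0.875, 0.875)
(r₃, s₃) = (0.875, 0.875) − 0.125·(10.5, 10.5) = (-0.4375, -0.4375)
(r₄, s₄) = (-0.4375, -0.4375) − 0.125·(-5.25, -5.25) = (0.21875, 0.21875)
(r₅, s₅) = (0.21875, 0.21875) − 0.125·(2.625, 2.625) = (-0.109375, -0.109375)
r = -0.109375

-0.109375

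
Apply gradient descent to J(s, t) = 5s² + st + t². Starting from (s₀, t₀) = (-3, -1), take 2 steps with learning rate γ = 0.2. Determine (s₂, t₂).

(-3.2, -0.64)

∇J = (10s + t, s + 2t)
Step 1: at (-3, -1), ∇J = (-31, -5) → (-3, -1) − 0.2·(-31, -5) = (3.2, 0)
Step 2: at (3.2, 0), ∇J = (32, 3.2) → (3.2, 0) − 0.2·(32, 3.2) = (-3.2, -0.64)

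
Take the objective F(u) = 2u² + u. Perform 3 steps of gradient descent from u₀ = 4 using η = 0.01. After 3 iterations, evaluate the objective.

28.152125152768

F′(u) = 4u + 1
u₁ = 4 − 0.01·17 = 3.83
u₂ = 3.83 − 0.01·16.32 = 3.6668
u₃ = 3.6668 − 0.01·15.6672 = 3.510128
F(3.510128) = 28.152125152768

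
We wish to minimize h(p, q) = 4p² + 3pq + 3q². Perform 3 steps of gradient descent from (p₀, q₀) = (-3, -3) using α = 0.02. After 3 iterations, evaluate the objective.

23.346583713792

∇h = (8p + 3q, 3p + 6q)
Step 1: at (-3, -3), ∇h = (-33, -27) → (-3, -3) − 0.02·(-33, -27) = (-2.34, -2.46)
Step 2: at (-2.34, -2.46), ∇h = (-26.1, -21.78) → (-2.34, -2.46) − 0.02·(-26.1, -21.78) = (-1.818, -2.0244)
Step 3: at (-1.818, -2.0244), ∇h = (-20.6172, -17.6004) → (-1.818, -2.0244) − 0.02·(-20.6172, -17.6004) = (-1.405656, -1.672392)
h(-1.405656, -1.672392) = 23.346583713792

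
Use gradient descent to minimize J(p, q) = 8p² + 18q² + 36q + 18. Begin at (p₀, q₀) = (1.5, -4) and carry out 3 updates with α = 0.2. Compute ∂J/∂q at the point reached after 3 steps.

∇J = (16p, 36q + 36)
(p₁, q₁) = (1.5, -4) − 0.2·(24, -108) = (-3.3, 17.6)
(p₂, q₂) = (-3.3, 17.6) − 0.2·(-52.8, 669.6) = (7.26, -116.32)
(p₃, q₃) = (7.26, -116.32) − 0.2·(116.16, -4151.52) = (-15.972, 713.984)
∂J/∂q at (-15.972, 713.984) = 25739.424

25739.424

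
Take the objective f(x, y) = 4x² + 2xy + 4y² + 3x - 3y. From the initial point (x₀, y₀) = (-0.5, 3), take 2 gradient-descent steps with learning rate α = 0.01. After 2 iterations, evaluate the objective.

∇f = (8x + 2y + 3, 2x + 8y - 3)
Step 1: at (-0.5, 3), ∇f = (5, 20) → (-0.5, 3) − 0.01·(5, 20) = (-0.55, 2.8)
Step 2: at (-0.55, 2.8), ∇f = (4.2, 18.3) → (-0.55, 2.8) − 0.01·(4.2, 18.3) = (-0.592, 2.617)
f(-0.592, 2.617) = 16.071084

16.071084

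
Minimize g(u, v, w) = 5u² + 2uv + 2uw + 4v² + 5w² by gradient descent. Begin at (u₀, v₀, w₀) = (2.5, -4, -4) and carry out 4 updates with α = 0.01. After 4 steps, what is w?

-2.7860148

∇g = (10u + 2v + 2w, 2u + 8v, 2u + 10w)
Step 1: at (2.5, -4, -4), ∇g = (9, -27, -35) → (2.5, -4, -4) − 0.01·(9, -27, -35) = (2.41, -3.73, -3.65)
Step 2: at (2.41, -3.73, -3.65), ∇g = (9.34, -25.02, -31.68) → (2.41, -3.73, -3.65) − 0.01·(9.34, -25.02, -31.68) = (2.3166, -3.4798, -3.3332)
Step 3: at (2.3166, -3.4798, -3.3332), ∇g = (9.54, -23.2052, -28.6988) → (2.3166, -3.4798, -3.3332) − 0.01·(9.54, -23.2052, -28.6988) = (2.2212, -3.247748, -3.046212)
Step 4: at (2.2212, -3.247748, -3.046212), ∇g = (9.62408, -21.539584, -26.01972) → (2.2212, -3.247748, -3.046212) − 0.01·(9.62408, -21.539584, -26.01972) = (2.1249592, -3.03235216, -2.7860148)
w = -2.7860148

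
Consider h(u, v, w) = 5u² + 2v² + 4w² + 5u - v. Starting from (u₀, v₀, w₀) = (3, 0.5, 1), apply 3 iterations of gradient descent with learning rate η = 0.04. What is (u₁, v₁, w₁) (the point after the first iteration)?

∇h = (10u + 5, 4v - 1, 8w)
Step 1: at (3, 0.5, 1), ∇h = (35, 1, 8) → (3, 0.5, 1) − 0.04·(35, 1, 8) = (1.6, 0.46, 0.68)

(1.6, 0.46, 0.68)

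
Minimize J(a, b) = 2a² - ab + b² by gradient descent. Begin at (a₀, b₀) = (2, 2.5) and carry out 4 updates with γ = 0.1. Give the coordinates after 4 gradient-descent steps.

∇J = (4a - b, -a + 2b)
(a₁, b₁) = (2, 2.5) − 0.1·(5.5, 3) = (1.45, 2.2)
(a₂, b₂) = (1.45, 2.2) − 0.1·(3.6, 2.95) = (1.09, 1.905)
(a₃, b₃) = (1.09, 1.905) − 0.1·(2.455, 2.72) = (0.8445, 1.633)
(a₄, b₄) = (0.8445, 1.633) − 0.1·(1.745, 2.4215) = (0.67, 1.39085)

(0.67, 1.39085)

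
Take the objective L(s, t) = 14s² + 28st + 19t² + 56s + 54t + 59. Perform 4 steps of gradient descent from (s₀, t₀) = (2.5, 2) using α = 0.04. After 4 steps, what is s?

∇L = (28s + 28t + 56, 28s + 38t + 54)
Step 1: at (2.5, 2), ∇L = (182, 200) → (2.5, 2) − 0.04·(182, 200) = (-4.78, -6)
Step 2: at (-4.78, -6), ∇L = (-245.84, -307.84) → (-4.78, -6) − 0.04·(-245.84, -307.84) = (5.0536, 6.3136)
Step 3: at (5.0536, 6.3136), ∇L = (374.2816, 435.4176) → (5.0536, 6.3136) − 0.04·(374.2816, 435.4176) = (-9.917664, -11.103104)
Step 4: at (-9.917664, -11.103104), ∇L = (-532.581504, -645.612544) → (-9.917664, -11.103104) − 0.04·(-532.581504, -645.612544) = (11.38559616, 14.72139776)
s = 11.38559616

11.38559616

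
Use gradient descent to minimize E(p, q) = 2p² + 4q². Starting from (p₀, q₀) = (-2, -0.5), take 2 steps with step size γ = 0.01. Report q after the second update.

-0.4232

∇E = (4p, 8q)
(p₁, q₁) = (-2, -0.5) − 0.01·(-8, -4) = (-1.92, -0.46)
(p₂, q₂) = (-1.92, -0.46) − 0.01·(-7.68, -3.68) = (-1.8432, -0.4232)
q = -0.4232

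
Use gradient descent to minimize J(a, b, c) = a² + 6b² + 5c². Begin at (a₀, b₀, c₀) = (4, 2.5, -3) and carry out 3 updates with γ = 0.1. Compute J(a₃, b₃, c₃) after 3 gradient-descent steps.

∇J = (2a, 12b, 10c)
Step 1: at (4, 2.5, -3), ∇J = (8, 30, -30) → (4, 2.5, -3) − 0.1·(8, 30, -30) = (3.2, -0.5, 0)
Step 2: at (3.2, -0.5, 0), ∇J = (6.4, -6, 0) → (3.2, -0.5, 0) − 0.1·(6.4, -6, 0) = (2.56, 0.1, 0)
Step 3: at (2.56, 0.1, 0), ∇J = (5.12, 1.2, 0) → (2.56, 0.1, 0) − 0.1·(5.12, 1.2, 0) = (2.048, -0.02, 0)
J(2.048, -0.02, 0) = 4.196704

4.196704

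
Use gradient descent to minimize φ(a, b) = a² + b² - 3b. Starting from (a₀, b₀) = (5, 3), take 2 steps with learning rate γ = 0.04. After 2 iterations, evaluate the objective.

17.27170816

∇φ = (2a, 2b - 3)
Step 1: at (5, 3), ∇φ = (10, 3) → (5, 3) − 0.04·(10, 3) = (4.6, 2.88)
Step 2: at (4.6, 2.88), ∇φ = (9.2, 2.76) → (4.6, 2.88) − 0.04·(9.2, 2.76) = (4.232, 2.7696)
φ(4.232, 2.7696) = 17.27170816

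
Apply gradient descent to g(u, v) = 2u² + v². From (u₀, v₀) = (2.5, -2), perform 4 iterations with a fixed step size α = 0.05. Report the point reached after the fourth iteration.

∇g = (4u, 2v)
(u₁, v₁) = (2.5, -2) − 0.05·(10, -4) = (2, -1.8)
(u₂, v₂) = (2, -1.8) − 0.05·(8, -3.6) = (1.6, -1.62)
(u₃, v₃) = (1.6, -1.62) − 0.05·(6.4, -3.24) = (1.28, -1.458)
(u₄, v₄) = (1.28, -1.458) − 0.05·(5.12, -2.916) = (1.024, -1.3122)

(1.024, -1.3122)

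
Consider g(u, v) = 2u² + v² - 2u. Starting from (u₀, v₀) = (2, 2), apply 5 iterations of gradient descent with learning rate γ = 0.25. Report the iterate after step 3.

(0.5, 0.25)

∇g = (4u - 2, 2v)
(u₁, v₁) = (2, 2) − 0.25·(6, 4) = (0.5, 1)
(u₂, v₂) = (0.5, 1) − 0.25·(0, 2) = (0.5, 0.5)
(u₃, v₃) = (0.5, 0.5) − 0.25·(0, 1) = (0.5, 0.25)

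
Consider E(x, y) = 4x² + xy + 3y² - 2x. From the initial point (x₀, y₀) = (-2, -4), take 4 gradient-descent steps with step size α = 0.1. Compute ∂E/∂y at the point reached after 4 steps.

-0.5546

∇E = (8x + y - 2, x + 6y)
Step 1: at (-2, -4), ∇E = (-22, -26) → (-2, -4) − 0.1·(-22, -26) = (0.2, -1.4)
Step 2: at (0.2, -1.4), ∇E = (-1.8, -8.2) → (0.2, -1.4) − 0.1·(-1.8, -8.2) = (0.38, -0.58)
Step 3: at (0.38, -0.58), ∇E = (0.46, -3.1) → (0.38, -0.58) − 0.1·(0.46, -3.1) = (0.334, -0.27)
Step 4: at (0.334, -0.27), ∇E = (0.402, -1.286) → (0.334, -0.27) − 0.1·(0.402, -1.286) = (0.2938, -0.1414)
∂E/∂y at (0.2938, -0.1414) = -0.5546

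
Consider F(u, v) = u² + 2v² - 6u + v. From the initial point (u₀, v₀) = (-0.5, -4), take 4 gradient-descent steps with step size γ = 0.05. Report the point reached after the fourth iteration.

(0.70365, -1.786)

∇F = (2u - 6, 4v + 1)
Step 1: at (-0.5, -4), ∇F = (-7, -15) → (-0.5, -4) − 0.05·(-7, -15) = (-0.15, -3.25)
Step 2: at (-0.15, -3.25), ∇F = (-6.3, -12) → (-0.15, -3.25) − 0.05·(-6.3, -12) = (0.165, -2.65)
Step 3: at (0.165, -2.65), ∇F = (-5.67, -9.6) → (0.165, -2.65) − 0.05·(-5.67, -9.6) = (0.4485, -2.17)
Step 4: at (0.4485, -2.17), ∇F = (-5.103, -7.68) → (0.4485, -2.17) − 0.05·(-5.103, -7.68) = (0.70365, -1.786)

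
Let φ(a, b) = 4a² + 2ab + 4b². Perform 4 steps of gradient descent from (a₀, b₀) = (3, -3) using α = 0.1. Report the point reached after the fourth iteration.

(0.0768, -0.0768)

∇φ = (8a + 2b, 2a + 8b)
(a₁, b₁) = (3, -3) − 0.1·(18, -18) = (1.2, -1.2)
(a₂, b₂) = (1.2, -1.2) − 0.1·(7.2, -7.2) = (0.48, -0.48)
(a₃, b₃) = (0.48, -0.48) − 0.1·(2.88, -2.88) = (0.192, -0.192)
(a₄, b₄) = (0.192, -0.192) − 0.1·(1.152, -1.152) = (0.0768, -0.0768)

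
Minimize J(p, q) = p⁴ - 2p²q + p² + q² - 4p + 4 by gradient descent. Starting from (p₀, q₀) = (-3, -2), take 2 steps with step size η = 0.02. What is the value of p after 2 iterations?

∇J = (4p³ - 4pq + 2p - 4, -2p² + 2q)
Step 1: at (-3, -2), ∇J = (-142, -22) → (-3, -2) − 0.02·(-142, -22) = (-0.16, -1.56)
Step 2: at (-0.16, -1.56), ∇J = (-5.334784, -3.1712) → (-0.16, -1.56) − 0.02·(-5.334784, -3.1712) = (-0.05330432, -1.496576)
p = -0.05330432

-0.05330432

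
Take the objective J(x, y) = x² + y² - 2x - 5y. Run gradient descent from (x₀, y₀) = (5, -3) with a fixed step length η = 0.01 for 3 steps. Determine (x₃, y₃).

(4.764768, -2.676556)

∇J = (2x - 2, 2y - 5)
(x₁, y₁) = (5, -3) − 0.01·(8, -11) = (4.92, -2.89)
(x₂, y₂) = (4.92, -2.89) − 0.01·(7.84, -10.78) = (4.8416, -2.7822)
(x₃, y₃) = (4.8416, -2.7822) − 0.01·(7.6832, -10.5644) = (4.764768, -2.676556)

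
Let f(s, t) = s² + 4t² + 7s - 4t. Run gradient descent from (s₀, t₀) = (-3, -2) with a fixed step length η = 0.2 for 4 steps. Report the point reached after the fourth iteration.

(-3.4352, 0.176)

∇f = (2s + 7, 8t - 4)
(s₁, t₁) = (-3, -2) − 0.2·(1, -20) = (-3.2, 2)
(s₂, t₂) = (-3.2, 2) − 0.2·(0.6, 12) = (-3.32, -0.4)
(s₃, t₃) = (-3.32, -0.4) − 0.2·(0.36, -7.2) = (-3.392, 1.04)
(s₄, t₄) = (-3.392, 1.04) − 0.2·(0.216, 4.32) = (-3.4352, 0.176)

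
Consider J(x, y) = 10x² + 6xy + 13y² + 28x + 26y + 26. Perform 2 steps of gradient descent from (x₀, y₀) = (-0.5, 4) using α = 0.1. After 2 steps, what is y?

14.14

∇J = (20x + 6y + 28, 6x + 26y + 26)
Step 1: at (-0.5, 4), ∇J = (42, 127) → (-0.5, 4) − 0.1·(42, 127) = (-4.7, -8.7)
Step 2: at (-4.7, -8.7), ∇J = (-118.2, -228.4) → (-4.7, -8.7) − 0.1·(-118.2, -228.4) = (7.12, 14.14)
y = 14.14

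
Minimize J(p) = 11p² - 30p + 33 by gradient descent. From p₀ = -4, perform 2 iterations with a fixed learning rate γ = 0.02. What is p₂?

-0.3184

J′(p) = 22p - 30
p₁ = -4 − 0.02·(-118) = -1.64
p₂ = -1.64 − 0.02·(-66.08) = -0.3184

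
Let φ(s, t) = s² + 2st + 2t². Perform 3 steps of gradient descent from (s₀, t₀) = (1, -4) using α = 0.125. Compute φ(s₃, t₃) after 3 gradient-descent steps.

1.861572265625

∇φ = (2s + 2t, 2s + 4t)
Step 1: at (1, -4), ∇φ = (-6, -14) → (1, -4) − 0.125·(-6, -14) = (1.75, -2.25)
Step 2: at (1.75, -2.25), ∇φ = (-1, -5.5) → (1.75, -2.25) − 0.125·(-1, -5.5) = (1.875, -1.5625)
Step 3: at (1.875, -1.5625), ∇φ = (0.625, -2.5) → (1.875, -1.5625) − 0.125·(0.625, -2.5) = (1.796875, -1.25)
φ(1.796875, -1.25) = 1.861572265625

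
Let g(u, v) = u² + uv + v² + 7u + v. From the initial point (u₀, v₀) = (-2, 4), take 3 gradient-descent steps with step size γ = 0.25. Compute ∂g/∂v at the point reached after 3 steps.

∇g = (2u + v + 7, u + 2v + 1)
Step 1: at (-2, 4), ∇g = (7, 7) → (-2, 4) − 0.25·(7, 7) = (-3.75, 2.25)
Step 2: at (-3.75, 2.25), ∇g = (1.75, 1.75) → (-3.75, 2.25) − 0.25·(1.75, 1.75) = (-4.1875, 1.8125)
Step 3: at (-4.1875, 1.8125), ∇g = (0.4375, 0.4375) → (-4.1875, 1.8125) − 0.25·(0.4375, 0.4375) = (-4.296875, 1.703125)
∂g/∂v at (-4.296875, 1.703125) = 0.109375

0.109375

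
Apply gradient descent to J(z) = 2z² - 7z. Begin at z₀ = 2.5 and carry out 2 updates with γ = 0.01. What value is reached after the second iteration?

2.4412

J′(z) = 4z - 7
z₁ = 2.5 − 0.01·3 = 2.47
z₂ = 2.47 − 0.01·2.88 = 2.4412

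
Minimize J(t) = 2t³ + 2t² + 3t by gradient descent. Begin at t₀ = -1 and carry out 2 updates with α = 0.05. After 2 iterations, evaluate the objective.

J′(t) = 6t² + 4t + 3
t₁ = -1 − 0.05·5 = -1.25
t₂ = -1.25 − 0.05·7.375 = -1.61875
J(-1.61875) = -8.09893505859375

-8.09893505859375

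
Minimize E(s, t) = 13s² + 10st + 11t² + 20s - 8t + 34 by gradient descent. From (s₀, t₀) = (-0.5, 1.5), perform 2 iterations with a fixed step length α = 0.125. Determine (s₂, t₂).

(6.0625, 6.8125)

∇E = (26s + 10t + 20, 10s + 22t - 8)
Step 1: at (-0.5, 1.5), ∇E = (22, 20) → (-0.5, 1.5) − 0.125·(22, 20) = (-3.25, -1)
Step 2: at (-3.25, -1), ∇E = (-74.5, -62.5) → (-3.25, -1) − 0.125·(-74.5, -62.5) = (6.0625, 6.8125)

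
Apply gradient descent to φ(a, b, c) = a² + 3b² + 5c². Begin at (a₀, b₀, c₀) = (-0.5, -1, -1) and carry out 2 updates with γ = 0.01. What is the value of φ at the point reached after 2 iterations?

∇φ = (2a, 6b, 10c)
(a₁, b₁, c₁) = (-0.5, -1, -1) − 0.01·(-1, -6, -10) = (-0.49, -0.94, -0.9)
(a₂, b₂, c₂) = (-0.49, -0.94, -0.9) − 0.01·(-0.98, -5.64, -9) = (-0.4802, -0.8836, -0.81)
φ(-0.4802, -0.8836, -0.81) = 5.85333892

5.85333892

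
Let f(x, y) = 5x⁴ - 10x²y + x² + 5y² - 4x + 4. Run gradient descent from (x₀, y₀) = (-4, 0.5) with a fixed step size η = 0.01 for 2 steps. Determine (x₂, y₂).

∇f = (20x³ - 20xy + 2x - 4, -10x² + 10y)
(x₁, y₁) = (-4, 0.5) − 0.01·(-1252, -155) = (8.52, 2.05)
(x₂, y₂) = (8.52, 2.05) − 0.01·(12033.12416, -705.404) = (-111.8112416, 9.10404)

(-111.8112416, 9.10404)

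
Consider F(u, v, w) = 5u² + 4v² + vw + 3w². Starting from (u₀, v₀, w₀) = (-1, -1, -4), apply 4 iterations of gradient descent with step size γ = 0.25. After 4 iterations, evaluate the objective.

183.91986083984375

∇F = (10u, 8v + w, v + 6w)
Step 1: at (-1, -1, -4), ∇F = (-10, -12, -25) → (-1, -1, -4) − 0.25·(-10, -12, -25) = (1.5, 2, 2.25)
Step 2: at (1.5, 2, 2.25), ∇F = (15, 18.25, 15.5) → (1.5, 2, 2.25) − 0.25·(15, 18.25, 15.5) = (-2.25, -2.5625, -1.625)
Step 3: at (-2.25, -2.5625, -1.625), ∇F = (-22.5, -22.125, -12.3125) → (-2.25, -2.5625, -1.625) − 0.25·(-22.5, -22.125, -12.3125) = (3.375, 2.96875, 1.453125)
Step 4: at (3.375, 2.96875, 1.453125), ∇F = (33.75, 25.203125, 11.6875) → (3.375, 2.96875, 1.453125) − 0.25·(33.75, 25.203125, 11.6875) = (-5.0625, -3.33203125, -1.46875)
F(-5.0625, -3.33203125, -1.46875) = 183.91986083984375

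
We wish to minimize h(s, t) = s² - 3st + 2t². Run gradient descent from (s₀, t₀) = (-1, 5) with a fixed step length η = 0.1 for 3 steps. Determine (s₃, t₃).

(1.645, 1.509)

∇h = (2s - 3t, -3s + 4t)
(s₁, t₁) = (-1, 5) − 0.1·(-17, 23) = (0.7, 2.7)
(s₂, t₂) = (0.7, 2.7) − 0.1·(-6.7, 8.7) = (1.37, 1.83)
(s₃, t₃) = (1.37, 1.83) − 0.1·(-2.75, 3.21) = (1.645, 1.509)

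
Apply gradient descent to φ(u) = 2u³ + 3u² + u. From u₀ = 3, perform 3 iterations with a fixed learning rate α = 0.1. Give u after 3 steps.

-105.3284376

φ′(u) = 6u² + 6u + 1
u₁ = 3 − 0.1·73 = -4.3
u₂ = -4.3 − 0.1·86.14 = -12.914
u₃ = -12.914 − 0.1·924.144376 = -105.3284376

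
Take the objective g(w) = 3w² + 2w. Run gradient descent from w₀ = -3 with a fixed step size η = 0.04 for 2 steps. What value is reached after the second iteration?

g′(w) = 6w + 2
w₁ = -3 − 0.04·(-16) = -2.36
w₂ = -2.36 − 0.04·(-12.16) = -1.8736

-1.8736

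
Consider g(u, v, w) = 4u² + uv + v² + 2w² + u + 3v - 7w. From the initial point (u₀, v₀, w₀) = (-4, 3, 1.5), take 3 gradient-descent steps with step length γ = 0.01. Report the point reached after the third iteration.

∇g = (8u + v + 1, u + 2v + 3, 4w - 7)
(u₁, v₁, w₁) = (-4, 3, 1.5) − 0.01·(-28, 5, -1) = (-3.72, 2.95, 1.51)
(u₂, v₂, w₂) = (-3.72, 2.95, 1.51) − 0.01·(-25.81, 5.18, -0.96) = (-3.4619, 2.8982, 1.5196)
(u₃, v₃, w₃) = (-3.4619, 2.8982, 1.5196) − 0.01·(-23.797, 5.3345, -0.9216) = (-3.22393, 2.844855, 1.528816)

(-3.22393, 2.844855, 1.528816)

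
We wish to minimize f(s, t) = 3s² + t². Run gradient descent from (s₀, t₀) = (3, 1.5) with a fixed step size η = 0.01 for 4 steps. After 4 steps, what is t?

∇f = (6s, 2t)
(s₁, t₁) = (3, 1.5) − 0.01·(18, 3) = (2.82, 1.47)
(s₂, t₂) = (2.82, 1.47) − 0.01·(16.92, 2.94) = (2.6508, 1.4406)
(s₃, t₃) = (2.6508, 1.4406) − 0.01·(15.9048, 2.8812) = (2.491752, 1.411788)
(s₄, t₄) = (2.491752, 1.411788) − 0.01·(14.950512, 2.823576) = (2.34224688, 1.38355224)
t = 1.38355224

1.38355224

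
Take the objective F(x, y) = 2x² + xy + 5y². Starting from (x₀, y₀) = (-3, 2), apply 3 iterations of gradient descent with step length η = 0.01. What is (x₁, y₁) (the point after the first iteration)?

∇F = (4x + y, x + 10y)
Step 1: at (-3, 2), ∇F = (-10, 17) → (-3, 2) − 0.01·(-10, 17) = (-2.9, 1.83)

(-2.9, 1.83)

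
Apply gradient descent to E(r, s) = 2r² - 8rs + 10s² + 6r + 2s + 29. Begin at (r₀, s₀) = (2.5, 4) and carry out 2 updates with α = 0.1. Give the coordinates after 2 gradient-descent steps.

(0.1, 5.28)

∇E = (4r - 8s + 6, -8r + 20s + 2)
(r₁, s₁) = (2.5, 4) − 0.1·(-16, 62) = (4.1, -2.2)
(r₂, s₂) = (4.1, -2.2) − 0.1·(40, -74.8) = (0.1, 5.28)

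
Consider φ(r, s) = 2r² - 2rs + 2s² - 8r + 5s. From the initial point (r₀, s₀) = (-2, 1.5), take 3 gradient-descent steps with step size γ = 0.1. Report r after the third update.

∇φ = (4r - 2s - 8, -2r + 4s + 5)
(r₁, s₁) = (-2, 1.5) − 0.1·(-19, 15) = (-0.1, 0)
(r₂, s₂) = (-0.1, 0) − 0.1·(-8.4, 5.2) = (0.74, -0.52)
(r₃, s₃) = (0.74, -0.52) − 0.1·(-4, 1.44) = (1.14, -0.664)
r = 1.14

1.14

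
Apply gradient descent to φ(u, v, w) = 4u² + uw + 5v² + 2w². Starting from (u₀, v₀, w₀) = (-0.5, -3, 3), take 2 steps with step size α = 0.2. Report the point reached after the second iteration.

(0.04, -3, 0.2)

∇φ = (8u + w, 10v, u + 4w)
(u₁, v₁, w₁) = (-0.5, -3, 3) − 0.2·(-1, -30, 11.5) = (-0.3, 3, 0.7)
(u₂, v₂, w₂) = (-0.3, 3, 0.7) − 0.2·(-1.7, 30, 2.5) = (0.04, -3, 0.2)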